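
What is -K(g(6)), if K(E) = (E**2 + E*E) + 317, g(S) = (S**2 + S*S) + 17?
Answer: -16159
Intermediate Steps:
g(S) = 17 + 2*S**2 (g(S) = (S**2 + S**2) + 17 = 2*S**2 + 17 = 17 + 2*S**2)
K(E) = 317 + 2*E**2 (K(E) = (E**2 + E**2) + 317 = 2*E**2 + 317 = 317 + 2*E**2)
-K(g(6)) = -(317 + 2*(17 + 2*6**2)**2) = -(317 + 2*(17 + 2*36)**2) = -(317 + 2*(17 + 72)**2) = -(317 + 2*89**2) = -(317 + 2*7921) = -(317 + 15842) = -1*16159 = -16159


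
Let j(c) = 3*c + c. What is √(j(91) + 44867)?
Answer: √45231 ≈ 212.68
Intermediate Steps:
j(c) = 4*c
√(j(91) + 44867) = √(4*91 + 44867) = √(364 + 44867) = √45231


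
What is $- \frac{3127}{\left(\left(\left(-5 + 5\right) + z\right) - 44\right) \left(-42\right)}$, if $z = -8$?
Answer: $- \frac{3127}{2184} \approx -1.4318$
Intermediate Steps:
$- \frac{3127}{\left(\left(\left(-5 + 5\right) + z\right) - 44\right) \left(-42\right)} = - \frac{3127}{\left(\left(\left(-5 + 5\right) - 8\right) - 44\right) \left(-42\right)} = - \frac{3127}{\left(\left(0 - 8\right) - 44\right) \left(-42\right)} = - \frac{3127}{\left(-8 - 44\right) \left(-42\right)} = - \frac{3127}{\left(-52\right) \left(-42\right)} = - \frac{3127}{2184}$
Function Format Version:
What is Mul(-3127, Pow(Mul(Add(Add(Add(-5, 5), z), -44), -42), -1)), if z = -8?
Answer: Rational(-3127, 2184) ≈ -1.4318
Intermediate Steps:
Mul(-3127, Pow(Mul(Add(Add(Add(-5, 5), z), -44), -42), -1)) = Mul(-3127, Pow(Mul(Add(Add(Add(-5, 5), -8), -44), -42), -1)) = Mul(-3127, Pow(Mul(Add(Add(0, -8), -44), -42), -1)) = Mul(-3127, Pow(Mul(Add(-8, -44), -42), -1)) = Mul(-3127, Pow(Mul(-52, -42), -1)) = Mul(-3127, Pow(2184, -1)) = Mul(-3127, Rational(1, 2184)) = Rational(-3127, 2184)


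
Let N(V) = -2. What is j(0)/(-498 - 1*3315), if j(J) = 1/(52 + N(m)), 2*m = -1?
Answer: -1/190650 ≈ -5.2452e-6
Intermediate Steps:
m = -1/2 (m = (1/2)*(-1) = -1/2 ≈ -0.50000)
j(J) = 1/50 (j(J) = 1/(52 - 2) = 1/50)
j(0)/(-498 - 1*3315) = 1/(50*(-498 - 1*3315)) = 1/(50*(-498 - 3315)) = (1/50)/(-3813) = (1/50)*(-1/3813) = -1/190650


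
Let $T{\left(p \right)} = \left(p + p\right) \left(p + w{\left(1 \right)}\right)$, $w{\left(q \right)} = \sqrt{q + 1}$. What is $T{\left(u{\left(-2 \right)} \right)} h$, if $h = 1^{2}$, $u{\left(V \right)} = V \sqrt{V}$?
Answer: $-16 - 8 i \approx -16.0 - 8.0 i$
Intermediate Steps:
$u{\left(V \right)} = V^{\frac{3}{2}}$
$h = 1$
$w{\left(q \right)} = \sqrt{1 + q}$
$T{\left(p \right)} = 2 p \left(p + \sqrt{2}\right)$ ($T{\left(p \right)} = \left(p + p\right) \left(p + \sqrt{1 + 1}\right) = 2 p \left(p + \sqrt{2}\right)$)
$T{\left(u{\left(-2 \right)} \right)} h = 2 \left(-2\right)^{\frac{3}{2}} \left(\left(-2\right)^{\frac{3}{2}} + \sqrt{2}\right) 1 = 2 \left(- 2 i \sqrt{2}\right) \left(- 2 i \sqrt{2} + \sqrt{2}\right) 1 = 2 \left(- 2 i \sqrt{2}\right) \left(\sqrt{2} - 2 i \sqrt{2}\right) 1 = - 4 i \sqrt{2} \left(\sqrt{2} - 2 i \sqrt{2}\right) 1 = - 4 i \sqrt{2} \left(\sqrt{2} - 2 i \sqrt{2}\right)$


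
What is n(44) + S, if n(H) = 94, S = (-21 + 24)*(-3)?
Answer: 85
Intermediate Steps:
S = -9 (S = 3*(-3) = -9)
n(44) + S = 94 - 9 = 85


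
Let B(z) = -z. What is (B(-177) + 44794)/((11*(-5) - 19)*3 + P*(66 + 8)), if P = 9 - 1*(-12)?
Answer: 44971/1332 ≈ 33.762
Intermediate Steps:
P = 21 (P = 9 + 12 = 21)
(B(-177) + 44794)/((11*(-5) - 19)*3 + P*(66 + 8)) = (-1*(-177) + 44794)/((11*(-5) - 19)*3 + 21*(66 + 8)) = (177 + 44794)/((-55 - 19)*3 + 21*74) = 44971/(-74*3 + 1554) = 44971/(-222 + 1554) = 44971/1332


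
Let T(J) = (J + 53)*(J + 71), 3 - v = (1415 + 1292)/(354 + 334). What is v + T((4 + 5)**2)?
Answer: 14012541/688 ≈ 20367.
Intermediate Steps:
v = -643/688 (v = 3 - (1415 + 1292)/(354 + 334) = 3 - 2707/688 = -643/688 ≈ -0.93459)
T(J) = (53 + J)*(71 + J)
v + T((4 + 5)**2) = -643/688 + (3763 + ((4 + 5)**2)**2 + 124*(4 + 5)**2) = -643/688 + (3763 + (9**2)**2 + 124*9**2) = -643/688 + (3763 + 81**2 + 124*81) = -643/688 + (3763 + 6561 + 10044) = -643/688 + 20368 = 14012541/688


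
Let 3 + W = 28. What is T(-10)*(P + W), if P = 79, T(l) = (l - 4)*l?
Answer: 14560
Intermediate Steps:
T(l) = l*(-4 + l) (T(l) = (-4 + l)*l = l*(-4 + l))
W = 25 (W = -3 + 28 = 25)
T(-10)*(P + W) = (-10*(-4 - 10))*(79 + 25) = -10*(-14)*104 = 140*104 = 14560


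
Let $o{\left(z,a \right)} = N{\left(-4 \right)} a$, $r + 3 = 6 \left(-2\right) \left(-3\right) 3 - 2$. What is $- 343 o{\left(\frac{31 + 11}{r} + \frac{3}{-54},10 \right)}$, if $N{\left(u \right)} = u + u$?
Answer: $27440$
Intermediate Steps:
$N{\left(u \right)} = 2 u$
$r = 103$ ($r = -3 - \left(2 - 6 \left(-2\right) \left(-3\right) 3\right) = -3 - \left(2 - \left(-12\right) \left(-3\right) 3\right) = -3 + \left(36 \cdot 3 - 2\right) = -3 + \left(108 - 2\right) = -3 + 106 = 103$)
$o{\left(z,a \right)} = - 8 a$ ($o{\left(z,a \right)} = 2 \left(-4\right) a = - 8 a$)
$- 343 o{\left(\frac{31 + 11}{r} + \frac{3}{-54},10 \right)} = - 343 \left(\left(-8\right) 10\right) = \left(-343\right) \left(-80\right) = 27440$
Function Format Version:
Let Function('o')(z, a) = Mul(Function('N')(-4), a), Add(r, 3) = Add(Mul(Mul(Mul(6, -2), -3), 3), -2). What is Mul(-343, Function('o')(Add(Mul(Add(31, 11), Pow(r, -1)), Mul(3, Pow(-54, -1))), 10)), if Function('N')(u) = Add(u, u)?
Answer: 27440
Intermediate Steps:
Function('N')(u) = Mul(2, u)
r = 103 (r = Add(-3, Add(Mul(Mul(Mul(6, -2), -3), 3), -2)) = Add(-3, Add(Mul(Mul(-12, -3), 3), -2)) = Add(-3, Add(Mul(36, 3), -2)) = Add(-3, Add(108, -2)) = Add(-3, 106) = 103)
Function('o')(z, a) = Mul(-8, a) (Function('o')(z, a) = Mul(Mul(2, -4), a) = Mul(-8, a))
Mul(-343, Function('o')(Add(Mul(Add(31, 11), Pow(r, -1)), Mul(3, Pow(-54, -1))), 10)) = Mul(-343, Mul(-8, 10)) = Mul(-343, -80) = 27440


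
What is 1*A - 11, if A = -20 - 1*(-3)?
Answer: -28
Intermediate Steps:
A = -17 (A = -20 + 3 = -17)
1*A - 11 = 1*(-17) - 11 = -17 - 11 = -28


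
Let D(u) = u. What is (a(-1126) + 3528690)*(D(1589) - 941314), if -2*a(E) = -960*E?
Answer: -2808095642250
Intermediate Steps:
a(E) = 480*E (a(E) = -(-480)*E = 480*E)
(a(-1126) + 3528690)*(D(1589) - 941314) = (480*(-1126) + 3528690)*(1589 - 941314) = (-540480 + 3528690)*(-939725) = 2988210*(-939725) = -2808095642250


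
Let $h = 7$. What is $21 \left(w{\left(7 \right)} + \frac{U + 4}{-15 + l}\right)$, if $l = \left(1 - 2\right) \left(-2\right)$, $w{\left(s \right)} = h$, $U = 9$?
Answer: $126$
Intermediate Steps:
$w{\left(s \right)} = 7$
$l = 2$ ($l = \left(-1\right) \left(-2\right) = 2$)
$21 \left(w{\left(7 \right)} + \frac{U + 4}{-15 + l}\right) = 21 \left(7 + \frac{9 + 4}{-15 + 2}\right) = 21 \left(7 + \frac{13}{-13}\right) = 21 \left(7 + 13 \left(- \frac{1}{13}\right)\right) = 21 \left(7 - 1\right) = 21 \cdot 6 = 126$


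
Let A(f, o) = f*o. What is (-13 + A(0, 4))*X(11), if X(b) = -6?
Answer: 78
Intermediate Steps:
(-13 + A(0, 4))*X(11) = (-13 + 0*4)*(-6) = (-13 + 0)*(-6) = -13*(-6) = 78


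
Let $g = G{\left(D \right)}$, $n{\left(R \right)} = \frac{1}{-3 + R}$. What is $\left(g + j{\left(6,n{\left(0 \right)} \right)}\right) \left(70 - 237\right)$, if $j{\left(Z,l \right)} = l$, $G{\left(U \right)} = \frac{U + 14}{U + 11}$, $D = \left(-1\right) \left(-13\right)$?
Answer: $- \frac{3173}{24} \approx -132.21$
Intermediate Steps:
$D = 13$
$G{\left(U \right)} = \frac{14 + U}{11 + U}$
$g = \frac{9}{8}$ ($g = \frac{14 + 13}{11 + 13} = \frac{1}{24} \cdot 27 = \frac{9}{8} \approx 1.125$)
$\left(g + j{\left(6,n{\left(0 \right)} \right)}\right) \left(70 - 237\right) = \left(\frac{9}{8} + \frac{1}{-3 + 0}\right) \left(70 - 237\right) = \left(\frac{9}{8} + \frac{1}{-3}\right) \left(-167\right) = \left(\frac{9}{8} - \frac{1}{3}\right) \left(-167\right) = \frac{19}{24} \left(-167\right) = - \frac{3173}{24}$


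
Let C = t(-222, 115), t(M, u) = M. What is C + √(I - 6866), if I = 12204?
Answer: -222 + √5338 ≈ -148.94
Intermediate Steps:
C = -222
C + √(I - 6866) = -222 + √(12204 - 6866) = -222 + √5338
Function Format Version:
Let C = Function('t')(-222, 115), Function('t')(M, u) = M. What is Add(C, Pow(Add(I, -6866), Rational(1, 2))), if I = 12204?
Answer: Add(-222, Pow(5338, Rational(1, 2))) ≈ -148.94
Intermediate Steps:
C = -222
Add(C, Pow(Add(I, -6866), Rational(1, 2))) = Add(-222, Pow(Add(12204, -6866), Rational(1, 2))) = Add(-222, Pow(5338, Rational(1, 2)))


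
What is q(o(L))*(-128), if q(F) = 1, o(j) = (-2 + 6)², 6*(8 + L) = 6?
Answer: -128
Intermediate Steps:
L = -7 (L = -8 + (⅙)*6 = -8 + 1 = -7)
o(j) = 16 (o(j) = 4² = 16)
q(o(L))*(-128) = 1*(-128) = -128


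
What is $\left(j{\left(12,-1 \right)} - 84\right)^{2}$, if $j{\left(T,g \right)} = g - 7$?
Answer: $8464$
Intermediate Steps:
$j{\left(T,g \right)} = -7 + g$
$\left(j{\left(12,-1 \right)} - 84\right)^{2} = \left(\left(-7 - 1\right) - 84\right)^{2} = \left(-8 - 84\right)^{2} = \left(-92\right)^{2} = 8464$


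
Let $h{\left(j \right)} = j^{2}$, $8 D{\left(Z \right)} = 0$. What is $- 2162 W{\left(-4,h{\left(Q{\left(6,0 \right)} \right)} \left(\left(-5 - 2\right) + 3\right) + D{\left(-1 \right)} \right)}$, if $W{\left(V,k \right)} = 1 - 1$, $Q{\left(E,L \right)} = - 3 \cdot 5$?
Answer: $0$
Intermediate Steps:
$D{\left(Z \right)} = 0$ ($D{\left(Z \right)} = \frac{1}{8} \cdot 0 = 0$)
$Q{\left(E,L \right)} = -15$ ($Q{\left(E,L \right)} = \left(-1\right) 15 = -15$)
$W{\left(V,k \right)} = 0$ ($W{\left(V,k \right)} = 1 - 1 = 0$)
$- 2162 W{\left(-4,h{\left(Q{\left(6,0 \right)} \right)} \left(\left(-5 - 2\right) + 3\right) + D{\left(-1 \right)} \right)} = \left(-2162\right) 0 = 0$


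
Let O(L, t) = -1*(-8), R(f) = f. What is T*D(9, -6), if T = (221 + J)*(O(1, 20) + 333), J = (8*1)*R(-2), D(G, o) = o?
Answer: -419430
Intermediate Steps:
O(L, t) = 8
J = -16 (J = (8*1)*(-2) = 8*(-2) = -16)
T = 69905 (T = (221 - 16)*(8 + 333) = 205*341 = 69905)
T*D(9, -6) = 69905*(-6) = -419430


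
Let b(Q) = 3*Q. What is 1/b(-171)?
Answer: -1/513 ≈ -0.0019493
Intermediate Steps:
1/b(-171) = 1/(3*(-171)) = 1/(-513) = -1/513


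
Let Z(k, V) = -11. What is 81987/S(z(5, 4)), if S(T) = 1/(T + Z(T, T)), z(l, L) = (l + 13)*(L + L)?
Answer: 10904271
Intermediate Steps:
z(l, L) = 2*L*(13 + l) (z(l, L) = (13 + l)*(2*L) = 2*L*(13 + l))
S(T) = 1/(-11 + T) (S(T) = 1/(T - 11) = 1/(-11 + T))
81987/S(z(5, 4)) = 81987/(1/(-11 + 2*4*(13 + 5))) = 81987/(1/(-11 + 2*4*18)) = 81987/(1/(-11 + 144)) = 81987/(1/133) = 81987*133 = 10904271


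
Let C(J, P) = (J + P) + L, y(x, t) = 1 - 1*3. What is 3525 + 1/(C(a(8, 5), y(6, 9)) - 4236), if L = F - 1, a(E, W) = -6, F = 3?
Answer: 14953049/4242 ≈ 3525.0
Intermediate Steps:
y(x, t) = -2 (y(x, t) = 1 - 3 = -2)
L = 2 (L = 3 - 1 = 2)
C(J, P) = 2 + J + P (C(J, P) = (J + P) + 2 = 2 + J + P)
3525 + 1/(C(a(8, 5), y(6, 9)) - 4236) = 3525 + 1/((2 - 6 - 2) - 4236) = 3525 + 1/(-6 - 4236) = 3525 + 1/(-4242) = 3525 - 1/4242 = 14953049/4242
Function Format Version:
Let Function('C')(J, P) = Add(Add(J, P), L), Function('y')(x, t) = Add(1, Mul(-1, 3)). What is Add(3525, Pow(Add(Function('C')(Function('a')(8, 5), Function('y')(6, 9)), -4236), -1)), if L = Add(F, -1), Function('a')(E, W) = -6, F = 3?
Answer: Rational(14953049, 4242) ≈ 3525.0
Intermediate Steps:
Function('y')(x, t) = -2 (Function('y')(x, t) = Add(1, -3) = -2)
L = 2 (L = Add(3, -1) = 2)
Function('C')(J, P) = Add(2, J, P) (Function('C')(J, P) = Add(Add(J, P), 2) = Add(2, J, P))
Add(3525, Pow(Add(Function('C')(Function('a')(8, 5), Function('y')(6, 9)), -4236), -1)) = Add(3525, Pow(Add(Add(2, -6, -2), -4236), -1)) = Add(3525, Pow(Add(-6, -4236), -1)) = Add(3525, Pow(-4242, -1)) = Add(3525, Rational(-1, 4242)) = Rational(14953049, 4242)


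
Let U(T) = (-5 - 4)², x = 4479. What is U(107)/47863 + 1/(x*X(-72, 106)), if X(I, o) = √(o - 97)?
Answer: 1136260/643135131 ≈ 0.0017668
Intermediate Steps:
X(I, o) = √(-97 + o)
U(T) = 81 (U(T) = (-9)² = 81)
U(107)/47863 + 1/(x*X(-72, 106)) = 81/47863 + 1/(4479*(√(-97 + 106))) = 81*(1/47863) + 1/(4479*(√9)) = 81/47863 + (1/4479)/3 = 81/47863 + (1/4479)*(⅓) = 81/47863 + 1/13437 = 1136260/643135131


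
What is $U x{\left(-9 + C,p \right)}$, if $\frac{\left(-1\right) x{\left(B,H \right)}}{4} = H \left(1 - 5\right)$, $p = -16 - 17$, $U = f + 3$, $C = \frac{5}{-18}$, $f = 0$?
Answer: $-1584$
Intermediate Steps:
$C = - \frac{5}{18}$ ($C = 5 \left(- \frac{1}{18}\right) = - \frac{5}{18} \approx -0.27778$)
$U = 3$ ($U = 0 + 3 = 3$)
$p = -33$
$x{\left(B,H \right)} = 16 H$ ($x{\left(B,H \right)} = - 4 H \left(1 - 5\right) = - 4 H \left(-4\right) = - 4 \left(- 4 H\right) = 16 H$)
$U x{\left(-9 + C,p \right)} = 3 \cdot 16 \left(-33\right) = 3 \left(-528\right) = -1584$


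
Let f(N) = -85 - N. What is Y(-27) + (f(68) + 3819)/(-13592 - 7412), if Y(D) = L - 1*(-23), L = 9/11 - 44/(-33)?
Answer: 8656171/346566 ≈ 24.977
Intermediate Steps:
L = 71/33 (L = 9*(1/11) - 44*(-1/33) = 9/11 + 4/3 = 71/33 ≈ 2.1515)
Y(D) = 830/33 (Y(D) = 71/33 - 1*(-23) = 71/33 + 23 = 830/33)
Y(-27) + (f(68) + 3819)/(-13592 - 7412) = 830/33 + ((-85 - 1*68) + 3819)/(-13592 - 7412) = 830/33 + ((-85 - 68) + 3819)/(-21004) = 830/33 + (-153 + 3819)*(-1/21004) = 830/33 + 3666*(-1/21004) = 830/33 - 1833/10502 = 8656171/346566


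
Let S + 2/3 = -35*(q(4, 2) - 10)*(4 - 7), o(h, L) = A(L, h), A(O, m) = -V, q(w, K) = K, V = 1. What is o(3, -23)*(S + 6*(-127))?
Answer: 4808/3 ≈ 1602.7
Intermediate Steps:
A(O, m) = -1 (A(O, m) = -1*1 = -1)
o(h, L) = -1
S = -2522/3 (S = -2/3 - 35*(2 - 10)*(4 - 7) = -2/3 - (-280)*(-3) = -2/3 - 35*24 = -2/3 - 840 = -2522/3 ≈ -840.67)
o(3, -23)*(S + 6*(-127)) = -(-2522/3 + 6*(-127)) = -(-2522/3 - 762) = -1*(-4808/3) = 4808/3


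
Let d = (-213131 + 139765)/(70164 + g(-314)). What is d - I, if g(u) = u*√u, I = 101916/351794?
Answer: -144737466296481/108923030824735 - 5759231*I*√314/1238486510 ≈ -1.3288 - 0.082402*I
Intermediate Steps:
I = 50958/175897 (I = 101916*(1/351794) = 50958/175897 ≈ 0.28970)
g(u) = u^(3/2)
d = -73366/(70164 - 314*I*√314) (d = (-213131 + 139765)/(70164 + (-314)^(3/2)) = -73366/(70164 - 314*I*√314) ≈ -1.0391 - 0.082402*I)
d - I = (-643456503/619243255 - 5759231*I*√314/1238486510) - 1*50958/175897 = (-643456503/619243255 - 5759231*I*√314/1238486510) - 50958/175897 = -144737466296481/108923030824735 - 5759231*I*√314/1238486510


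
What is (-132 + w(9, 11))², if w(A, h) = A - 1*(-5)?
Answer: 13924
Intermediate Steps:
w(A, h) = 5 + A (w(A, h) = A + 5 = 5 + A)
(-132 + w(9, 11))² = (-132 + (5 + 9))² = (-132 + 14)² = (-118)² = 13924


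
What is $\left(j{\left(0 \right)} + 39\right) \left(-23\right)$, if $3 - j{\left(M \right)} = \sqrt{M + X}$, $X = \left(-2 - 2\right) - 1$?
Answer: $-966 + 23 i \sqrt{5} \approx -966.0 + 51.43 i$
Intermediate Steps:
$X = -5$ ($X = -4 - 1 = -5$)
$j{\left(M \right)} = 3 - \sqrt{-5 + M}$ ($j{\left(M \right)} = 3 - \sqrt{M - 5} = 3 - \sqrt{-5 + M}$)
$\left(j{\left(0 \right)} + 39\right) \left(-23\right) = \left(\left(3 - \sqrt{-5 + 0}\right) + 39\right) \left(-23\right) = \left(\left(3 - \sqrt{-5}\right) + 39\right) \left(-23\right) = \left(\left(3 - i \sqrt{5}\right) + 39\right) \left(-23\right) = \left(42 - i \sqrt{5}\right) \left(-23\right) = -966 + 23 i \sqrt{5}$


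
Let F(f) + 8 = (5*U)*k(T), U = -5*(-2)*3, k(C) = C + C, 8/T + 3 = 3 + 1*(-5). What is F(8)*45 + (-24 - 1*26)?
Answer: -22010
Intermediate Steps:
T = -8/5 (T = 8/(-3 + (3 + 1*(-5))) = 8/(-3 + (3 - 5)) = 8/(-3 - 2) = 8/(-5) = 8*(-⅕) = -8/5 ≈ -1.6000)
k(C) = 2*C
U = 30 (U = 10*3 = 30)
F(f) = -488 (F(f) = -8 + (5*30)*(2*(-8/5)) = -8 + 150*(-16/5) = -8 - 480 = -488)
F(8)*45 + (-24 - 1*26) = -488*45 + (-24 - 1*26) = -21960 + (-24 - 26) = -21960 - 50 = -22010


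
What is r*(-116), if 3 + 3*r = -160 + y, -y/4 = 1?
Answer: 19372/3 ≈ 6457.3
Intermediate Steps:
y = -4 (y = -4*1 = -4)
r = -167/3 (r = -1 + (-160 - 4)/3 = -1 + (⅓)*(-164) = -1 - 164/3 = -167/3 ≈ -55.667)
r*(-116) = -167/3*(-116) = 19372/3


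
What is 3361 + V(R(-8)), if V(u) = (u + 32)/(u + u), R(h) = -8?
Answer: 6719/2 ≈ 3359.5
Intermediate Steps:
V(u) = (32 + u)/(2*u) (V(u) = (32 + u)/((2*u)) = (32 + u)*(1/(2*u)) = (32 + u)/(2*u))
3361 + V(R(-8)) = 3361 + (1/2)*(32 - 8)/(-8) = 3361 + (1/2)*(-1/8)*24 = 3361 - 3/2 = 6719/2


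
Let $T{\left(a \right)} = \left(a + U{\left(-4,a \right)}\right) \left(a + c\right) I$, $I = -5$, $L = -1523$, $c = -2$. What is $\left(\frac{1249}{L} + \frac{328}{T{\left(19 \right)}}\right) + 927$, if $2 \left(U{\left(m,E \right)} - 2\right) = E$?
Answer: $\frac{7312816732}{7896755} \approx 926.05$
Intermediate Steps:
$U{\left(m,E \right)} = 2 + \frac{E}{2}$
$T{\left(a \right)} = - 5 \left(-2 + a\right) \left(2 + \frac{3 a}{2}\right)$ ($T{\left(a \right)} = \left(a + \left(2 + \frac{a}{2}\right)\right) \left(a - 2\right) \left(-5\right) = \left(2 + \frac{3 a}{2}\right) \left(-2 + a\right) \left(-5\right) = \left(-2 + a\right) \left(2 + \frac{3 a}{2}\right) \left(-5\right) = - 5 \left(-2 + a\right) \left(2 + \frac{3 a}{2}\right)$)
$\left(\frac{1249}{L} + \frac{328}{T{\left(19 \right)}}\right) + 927 = \left(\frac{1249}{-1523} + \frac{328}{20 + 5 \cdot 19 - \frac{15 \cdot 19^{2}}{2}}\right) + 927 = \left(1249 \left(- \frac{1}{1523}\right) + \frac{328}{20 + 95 - \frac{5415}{2}}\right) + 927 = \left(- \frac{1249}{1523} + \frac{328}{20 + 95 - \frac{5415}{2}}\right) + 927 = \left(- \frac{1249}{1523} + \frac{328}{- \frac{5185}{2}}\right) + 927 = \left(- \frac{1249}{1523} + 328 \left(- \frac{2}{5185}\right)\right) + 927 = \left(- \frac{1249}{1523} - \frac{656}{5185}\right) + 927 = - \frac{7475153}{7896755} + 927 = \frac{7312816732}{7896755}$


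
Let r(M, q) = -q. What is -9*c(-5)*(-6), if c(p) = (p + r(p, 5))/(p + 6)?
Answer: -540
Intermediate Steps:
c(p) = (-5 + p)/(6 + p) (c(p) = (p - 1*5)/(p + 6) = (p - 5)/(6 + p) = (-5 + p)/(6 + p))
-9*c(-5)*(-6) = -9*(-5 - 5)/(6 - 5)*(-6) = -9*(-10)/1*(-6) = -9*(-10)*(-6) = 90*(-6) = -540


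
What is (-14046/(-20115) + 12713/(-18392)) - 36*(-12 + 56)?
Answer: -195335411561/123318360 ≈ -1584.0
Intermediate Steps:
(-14046/(-20115) + 12713/(-18392)) - 36*(-12 + 56) = (-14046*(-1/20115) + 12713*(-1/18392)) - 36*44 = (4682/6705 - 12713/18392) - 1584 = 870679/123318360 - 1584 = -195335411561/123318360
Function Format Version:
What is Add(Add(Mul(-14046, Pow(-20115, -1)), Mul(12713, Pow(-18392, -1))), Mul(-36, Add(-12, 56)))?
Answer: Rational(-195335411561, 123318360) ≈ -1584.0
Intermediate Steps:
Add(Add(Mul(-14046, Pow(-20115, -1)), Mul(12713, Pow(-18392, -1))), Mul(-36, Add(-12, 56))) = Add(Add(Mul(-14046, Rational(-1, 20115)), Mul(12713, Rational(-1, 18392))), Mul(-36, 44)) = Add(Add(Rational(4682, 6705), Rational(-12713, 18392)), -1584) = Add(Rational(870679, 123318360), -1584) = Rational(-195335411561, 123318360)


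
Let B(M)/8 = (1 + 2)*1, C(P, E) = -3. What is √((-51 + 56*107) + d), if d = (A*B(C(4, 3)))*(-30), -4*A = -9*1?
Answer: √4321 ≈ 65.734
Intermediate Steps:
A = 9/4 (A = -(-9)/4 = -¼*(-9) = 9/4 ≈ 2.2500)
B(M) = 24 (B(M) = 8*((1 + 2)*1) = 8*(3*1) = 8*3 = 24)
d = -1620 (d = ((9/4)*24)*(-30) = 54*(-30) = -1620)
√((-51 + 56*107) + d) = √((-51 + 56*107) - 1620) = √((-51 + 5992) - 1620) = √(5941 - 1620) = √4321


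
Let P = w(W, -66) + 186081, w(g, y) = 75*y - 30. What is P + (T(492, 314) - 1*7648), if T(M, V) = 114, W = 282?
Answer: 173567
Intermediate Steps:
w(g, y) = -30 + 75*y
P = 181101 (P = (-30 + 75*(-66)) + 186081 = (-30 - 4950) + 186081 = -4980 + 186081 = 181101)
P + (T(492, 314) - 1*7648) = 181101 + (114 - 1*7648) = 181101 + (114 - 7648) = 181101 - 7534 = 173567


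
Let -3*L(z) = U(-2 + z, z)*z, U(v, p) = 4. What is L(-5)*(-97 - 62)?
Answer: -1060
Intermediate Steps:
L(z) = -4*z/3
L(-5)*(-97 - 62) = (-4/3*(-5))*(-97 - 62) = (20/3)*(-159) = -1060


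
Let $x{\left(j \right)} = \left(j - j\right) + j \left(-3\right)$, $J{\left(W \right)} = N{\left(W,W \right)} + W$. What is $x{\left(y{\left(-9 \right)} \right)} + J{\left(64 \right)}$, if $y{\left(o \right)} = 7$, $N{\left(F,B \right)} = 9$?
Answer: $52$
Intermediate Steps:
$J{\left(W \right)} = 9 + W$
$x{\left(j \right)} = - 3 j$ ($x{\left(j \right)} = 0 - 3 j = - 3 j$)
$x{\left(y{\left(-9 \right)} \right)} + J{\left(64 \right)} = \left(-3\right) 7 + \left(9 + 64\right) = -21 + 73 = 52$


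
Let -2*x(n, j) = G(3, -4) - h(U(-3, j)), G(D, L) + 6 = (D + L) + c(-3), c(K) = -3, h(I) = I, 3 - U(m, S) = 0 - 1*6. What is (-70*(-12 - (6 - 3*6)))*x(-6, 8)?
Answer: 0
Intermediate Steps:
U(m, S) = 9 (U(m, S) = 3 - (0 - 1*6) = 3 - (0 - 6) = 3 - 1*(-6) = 3 + 6 = 9)
G(D, L) = -9 + D + L (G(D, L) = -6 + ((D + L) - 3) = -6 + (-3 + D + L) = -9 + D + L)
x(n, j) = 19/2 (x(n, j) = -((-9 + 3 - 4) - 1*9)/2 = -(-10 - 9)/2 = -½*(-19) = 19/2)
(-70*(-12 - (6 - 3*6)))*x(-6, 8) = -70*(-12 - (6 - 3*6))*(19/2) = -70*(-12 - (6 - 18))*(19/2) = -70*(-12 - 1*(-12))*(19/2) = -70*(-12 + 12)*(19/2) = -70*0*(19/2) = 0*(19/2) = 0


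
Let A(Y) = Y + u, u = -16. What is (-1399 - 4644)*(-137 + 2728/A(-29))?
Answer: 53740399/45 ≈ 1.1942e+6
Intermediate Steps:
A(Y) = -16 + Y (A(Y) = Y - 16 = -16 + Y)
(-1399 - 4644)*(-137 + 2728/A(-29)) = (-1399 - 4644)*(-137 + 2728/(-16 - 29)) = -6043*(-137 + 2728/(-45)) = -6043*(-137 + 2728*(-1/45)) = -6043*(-137 - 2728/45) = -6043*(-8893/45) = 53740399/45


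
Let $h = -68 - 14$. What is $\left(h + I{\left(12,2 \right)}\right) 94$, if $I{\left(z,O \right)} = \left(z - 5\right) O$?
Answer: $-6392$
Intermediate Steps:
$h = -82$ ($h = -68 - 14 = -82$)
$I{\left(z,O \right)} = O \left(-5 + z\right)$ ($I{\left(z,O \right)} = \left(-5 + z\right) O = O \left(-5 + z\right)$)
$\left(h + I{\left(12,2 \right)}\right) 94 = \left(-82 + 2 \left(-5 + 12\right)\right) 94 = \left(-82 + 2 \cdot 7\right) 94 = \left(-82 + 14\right) 94 = \left(-68\right) 94 = -6392$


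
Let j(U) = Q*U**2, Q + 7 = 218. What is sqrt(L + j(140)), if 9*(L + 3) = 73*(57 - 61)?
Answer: sqrt(37220081)/3 ≈ 2033.6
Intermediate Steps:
Q = 211 (Q = -7 + 218 = 211)
L = -319/9 (L = -3 + (73*(57 - 61))/9 = -3 + (73*(-4))/9 = -3 + (1/9)*(-292) = -3 - 292/9 = -319/9 ≈ -35.444)
j(U) = 211*U**2
sqrt(L + j(140)) = sqrt(-319/9 + 211*140**2) = sqrt(-319/9 + 211*19600) = sqrt(-319/9 + 4135600) = sqrt(37220081/9) = sqrt(37220081)/3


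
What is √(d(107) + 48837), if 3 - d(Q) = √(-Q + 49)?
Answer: √(48840 - I*√58) ≈ 221.0 - 0.017*I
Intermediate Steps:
d(Q) = 3 - √(49 - Q) (d(Q) = 3 - √(-Q + 49) = 3 - √(49 - Q))
√(d(107) + 48837) = √((3 - √(49 - 1*107)) + 48837) = √((3 - √(49 - 107)) + 48837) = √((3 - √(-58)) + 48837) = √((3 - I*√58) + 48837) = √(48840 - I*√58)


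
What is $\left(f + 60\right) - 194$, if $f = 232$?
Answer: $98$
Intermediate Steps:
$\left(f + 60\right) - 194 = \left(232 + 60\right) - 194 = 292 - 194 = 98$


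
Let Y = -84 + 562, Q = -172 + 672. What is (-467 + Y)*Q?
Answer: 5500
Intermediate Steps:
Q = 500
Y = 478
(-467 + Y)*Q = (-467 + 478)*500 = 11*500 = 5500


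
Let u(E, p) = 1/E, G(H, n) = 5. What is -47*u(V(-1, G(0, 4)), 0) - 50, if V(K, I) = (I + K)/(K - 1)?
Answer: -53/2 ≈ -26.500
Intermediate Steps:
V(K, I) = (I + K)/(-1 + K)
-47*u(V(-1, G(0, 4)), 0) - 50 = -47*(-1 - 1)/(5 - 1) - 50 = -47/(4/(-2)) - 50 = -47/((-1/2*4)) - 50 = -47/(-2) - 50 = -47*(-1/2) - 50 = 47/2 - 50 = -53/2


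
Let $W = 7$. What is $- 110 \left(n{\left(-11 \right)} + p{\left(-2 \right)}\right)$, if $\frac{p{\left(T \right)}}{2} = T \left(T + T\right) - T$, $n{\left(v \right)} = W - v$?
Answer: $-4180$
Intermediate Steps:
$n{\left(v \right)} = 7 - v$
$p{\left(T \right)} = - 2 T + 4 T^{2}$ ($p{\left(T \right)} = 2 \left(T \left(T + T\right) - T\right) = 2 \left(T 2 T - T\right) = 2 \left(2 T^{2} - T\right) = 2 \left(- T + 2 T^{2}\right) = - 2 T + 4 T^{2}$)
$- 110 \left(n{\left(-11 \right)} + p{\left(-2 \right)}\right) = - 110 \left(\left(7 - -11\right) + 2 \left(-2\right) \left(-1 + 2 \left(-2\right)\right)\right) = - 110 \left(\left(7 + 11\right) + 2 \left(-2\right) \left(-1 - 4\right)\right) = - 110 \left(18 + 2 \left(-2\right) \left(-5\right)\right) = - 110 \left(18 + 20\right) = \left(-110\right) 38 = -4180$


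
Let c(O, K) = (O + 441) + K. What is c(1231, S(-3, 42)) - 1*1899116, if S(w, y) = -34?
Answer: -1897478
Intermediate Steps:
c(O, K) = 441 + K + O (c(O, K) = (441 + O) + K = 441 + K + O)
c(1231, S(-3, 42)) - 1*1899116 = (441 - 34 + 1231) - 1*1899116 = 1638 - 1899116 = -1897478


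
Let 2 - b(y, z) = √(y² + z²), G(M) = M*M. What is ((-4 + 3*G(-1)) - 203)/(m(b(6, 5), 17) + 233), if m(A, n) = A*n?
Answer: -13617/13415 - 867*√61/13415 ≈ -1.5198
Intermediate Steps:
G(M) = M²
b(y, z) = 2 - √(y² + z²)
((-4 + 3*G(-1)) - 203)/(m(b(6, 5), 17) + 233) = ((-4 + 3*(-1)²) - 203)/((2 - √(6² + 5²))*17 + 233) = ((-4 + 3*1) - 203)/((2 - √(36 + 25))*17 + 233) = ((-4 + 3) - 203)/((2 - √61)*17 + 233) = (-1 - 203)/((34 - 17*√61) + 233) = -204/(267 - 17*√61)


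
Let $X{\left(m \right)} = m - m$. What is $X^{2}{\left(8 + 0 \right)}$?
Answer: $0$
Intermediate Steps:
$X{\left(m \right)} = 0$
$X^{2}{\left(8 + 0 \right)} = 0^{2} = 0$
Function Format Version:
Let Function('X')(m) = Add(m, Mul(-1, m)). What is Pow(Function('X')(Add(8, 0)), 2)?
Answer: 0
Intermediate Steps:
Function('X')(m) = 0
Pow(Function('X')(Add(8, 0)), 2) = Pow(0, 2) = 0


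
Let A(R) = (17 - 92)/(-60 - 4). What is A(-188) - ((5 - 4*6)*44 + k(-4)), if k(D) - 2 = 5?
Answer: 53131/64 ≈ 830.17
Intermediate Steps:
k(D) = 7 (k(D) = 2 + 5 = 7)
A(R) = 75/64 (A(R) = -75/(-64) = -75*(-1/64) = 75/64)
A(-188) - ((5 - 4*6)*44 + k(-4)) = 75/64 - ((5 - 4*6)*44 + 7) = 75/64 - ((5 - 24)*44 + 7) = 75/64 - (-19*44 + 7) = 75/64 - (-836 + 7) = 75/64 - 1*(-829) = 75/64 + 829 = 53131/64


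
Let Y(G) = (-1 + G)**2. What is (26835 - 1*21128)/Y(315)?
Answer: 5707/98596 ≈ 0.057883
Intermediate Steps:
(26835 - 1*21128)/Y(315) = (26835 - 1*21128)/((-1 + 315)**2) = (26835 - 21128)/(314**2) = 5707/98596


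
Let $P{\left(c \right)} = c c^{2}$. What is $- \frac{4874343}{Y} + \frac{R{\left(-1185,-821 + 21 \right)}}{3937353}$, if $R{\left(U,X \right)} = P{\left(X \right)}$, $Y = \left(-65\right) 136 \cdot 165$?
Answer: $- \frac{839228593963}{6624017400} \approx -126.69$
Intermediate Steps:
$P{\left(c \right)} = c^{3}$
$Y = -1458600$ ($Y = \left(-8840\right) 165 = -1458600$)
$R{\left(U,X \right)} = X^{3}$
$- \frac{4874343}{Y} + \frac{R{\left(-1185,-821 + 21 \right)}}{3937353} = - \frac{4874343}{-1458600} + \frac{\left(-821 + 21\right)^{3}}{3937353} = \left(-4874343\right) \left(- \frac{1}{1458600}\right) + \left(-800\right)^{3} \cdot \frac{1}{3937353} = \frac{1624781}{486200} - \frac{512000000}{3937353} = - \frac{839228593963}{6624017400}$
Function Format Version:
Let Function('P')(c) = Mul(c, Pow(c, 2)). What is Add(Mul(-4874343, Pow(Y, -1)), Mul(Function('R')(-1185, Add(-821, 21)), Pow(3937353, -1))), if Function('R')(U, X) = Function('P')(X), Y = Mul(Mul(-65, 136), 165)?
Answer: Rational(-839228593963, 6624017400) ≈ -126.69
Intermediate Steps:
Function('P')(c) = Pow(c, 3)
Y = -1458600 (Y = Mul(-8840, 165) = -1458600)
Function('R')(U, X) = Pow(X, 3)
Add(Mul(-4874343, Pow(Y, -1)), Mul(Function('R')(-1185, Add(-821, 21)), Pow(3937353, -1))) = Add(Mul(-4874343, Pow(-1458600, -1)), Mul(Pow(Add(-821, 21), 3), Pow(3937353, -1))) = Add(Mul(-4874343, Rational(-1, 1458600)), Mul(Pow(-800, 3), Rational(1, 3937353))) = Add(Rational(1624781, 486200), Mul(-512000000, Rational(1, 3937353))) = Add(Rational(1624781, 486200), Rational(-512000000, 3937353)) = Rational(-839228593963, 6624017400)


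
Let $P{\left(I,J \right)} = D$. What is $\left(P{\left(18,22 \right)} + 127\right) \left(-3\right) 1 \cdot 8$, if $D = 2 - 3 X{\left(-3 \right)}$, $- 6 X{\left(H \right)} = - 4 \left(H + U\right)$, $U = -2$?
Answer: $-3336$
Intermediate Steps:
$X{\left(H \right)} = - \frac{4}{3} + \frac{2 H}{3}$ ($X{\left(H \right)} = - \frac{\left(-4\right) \left(H - 2\right)}{6} = - \frac{\left(-4\right) \left(-2 + H\right)}{6} = - \frac{8 - 4 H}{6} = - \frac{4}{3} + \frac{2 H}{3}$)
$D = 12$ ($D = 2 - 3 \left(- \frac{4}{3} + \frac{2}{3} \left(-3\right)\right) = 2 - 3 \left(- \frac{4}{3} - 2\right) = 2 - -10 = 2 + 10 = 12$)
$P{\left(I,J \right)} = 12$
$\left(P{\left(18,22 \right)} + 127\right) \left(-3\right) 1 \cdot 8 = \left(12 + 127\right) \left(-3\right) 1 \cdot 8 = 139 \left(\left(-3\right) 8\right) = 139 \left(-24\right) = -3336$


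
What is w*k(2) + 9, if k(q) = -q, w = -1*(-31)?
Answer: -53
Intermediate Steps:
w = 31
w*k(2) + 9 = 31*(-1*2) + 9 = 31*(-2) + 9 = -62 + 9 = -53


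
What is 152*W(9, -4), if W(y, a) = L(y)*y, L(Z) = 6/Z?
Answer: 912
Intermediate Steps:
W(y, a) = 6 (W(y, a) = (6/y)*y = 6)
152*W(9, -4) = 152*6 = 912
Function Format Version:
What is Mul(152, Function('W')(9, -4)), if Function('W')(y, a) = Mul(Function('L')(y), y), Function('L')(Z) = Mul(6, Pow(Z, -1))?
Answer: 912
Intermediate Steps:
Function('W')(y, a) = 6 (Function('W')(y, a) = Mul(Mul(6, Pow(y, -1)), y) = 6)
Mul(152, Function('W')(9, -4)) = Mul(152, 6) = 912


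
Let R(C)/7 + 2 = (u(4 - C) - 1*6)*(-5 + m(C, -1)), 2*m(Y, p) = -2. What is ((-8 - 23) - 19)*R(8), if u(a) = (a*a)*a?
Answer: -146300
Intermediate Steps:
m(Y, p) = -1 (m(Y, p) = (1/2)*(-2) = -1)
u(a) = a**3 (u(a) = a**2*a = a**3)
R(C) = 238 - 42*(4 - C)**3 (R(C) = -14 + 7*(((4 - C)**3 - 1*6)*(-5 - 1)) = -14 + 7*(((4 - C)**3 - 6)*(-6)) = -14 + 7*((-6 + (4 - C)**3)*(-6)) = -14 + 7*(36 - 6*(4 - C)**3) = -14 + (252 - 42*(4 - C)**3) = 238 - 42*(4 - C)**3)
((-8 - 23) - 19)*R(8) = ((-8 - 23) - 19)*(238 + 42*(-4 + 8)**3) = (-31 - 19)*(238 + 42*4**3) = -50*(238 + 42*64) = -50*(238 + 2688) = -50*2926 = -146300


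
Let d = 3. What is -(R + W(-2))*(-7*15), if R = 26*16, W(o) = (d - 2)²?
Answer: 43785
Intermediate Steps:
W(o) = 1 (W(o) = (3 - 2)² = 1² = 1)
R = 416
-(R + W(-2))*(-7*15) = -(416 + 1)*(-7*15) = -417*(-105) = -1*(-43785) = 43785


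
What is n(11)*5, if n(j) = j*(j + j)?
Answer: 1210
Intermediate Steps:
n(j) = 2*j² (n(j) = j*(2*j) = 2*j²)
n(11)*5 = (2*11²)*5 = (2*121)*5 = 242*5 = 1210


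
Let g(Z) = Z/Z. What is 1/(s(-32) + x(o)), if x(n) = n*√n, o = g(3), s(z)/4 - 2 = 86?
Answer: 1/353 ≈ 0.0028329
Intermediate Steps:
g(Z) = 1
s(z) = 352 (s(z) = 8 + 4*86 = 8 + 344 = 352)
o = 1
x(n) = n^(3/2)
1/(s(-32) + x(o)) = 1/(352 + 1^(3/2)) = 1/(352 + 1) = 1/353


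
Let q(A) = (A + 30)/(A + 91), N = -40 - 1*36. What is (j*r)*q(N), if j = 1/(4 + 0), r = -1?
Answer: 23/30 ≈ 0.76667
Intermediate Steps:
j = ¼ (j = 1/4 = ¼ ≈ 0.25000)
N = -76 (N = -40 - 36 = -76)
q(A) = (30 + A)/(91 + A)
(j*r)*q(N) = ((¼)*(-1))*((30 - 76)/(91 - 76)) = -(-46)/(4*15) = -(-46)/60 = -¼*(-46/15) = 23/30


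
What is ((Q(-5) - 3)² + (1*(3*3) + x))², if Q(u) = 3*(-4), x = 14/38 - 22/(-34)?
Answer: 5762328100/104329 ≈ 55232.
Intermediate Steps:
x = 328/323 (x = 14*(1/38) - 22*(-1/34) = 7/19 + 11/17 = 328/323 ≈ 1.0155)
Q(u) = -12
((Q(-5) - 3)² + (1*(3*3) + x))² = ((-12 - 3)² + (1*(3*3) + 328/323))² = ((-15)² + (1*9 + 328/323))² = (225 + (9 + 328/323))² = (225 + 3235/323)² = (75910/323)² = 5762328100/104329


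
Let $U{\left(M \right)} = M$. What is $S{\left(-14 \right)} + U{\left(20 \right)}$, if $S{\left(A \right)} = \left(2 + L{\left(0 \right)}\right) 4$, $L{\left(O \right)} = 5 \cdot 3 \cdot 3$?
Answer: $208$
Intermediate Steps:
$L{\left(O \right)} = 45$ ($L{\left(O \right)} = 15 \cdot 3 = 45$)
$S{\left(A \right)} = 188$ ($S{\left(A \right)} = \left(2 + 45\right) 4 = 47 \cdot 4 = 188$)
$S{\left(-14 \right)} + U{\left(20 \right)} = 188 + 20 = 208$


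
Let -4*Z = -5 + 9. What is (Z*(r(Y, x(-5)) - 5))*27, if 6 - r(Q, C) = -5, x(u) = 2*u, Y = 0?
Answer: -162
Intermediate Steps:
Z = -1 (Z = -(-5 + 9)/4 = -¼*4 = -1)
r(Q, C) = 11 (r(Q, C) = 6 - 1*(-5) = 6 + 5 = 11)
(Z*(r(Y, x(-5)) - 5))*27 = -(11 - 5)*27 = -1*6*27 = -6*27 = -162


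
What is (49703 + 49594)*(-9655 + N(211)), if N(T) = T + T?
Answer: -916809201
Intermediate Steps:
N(T) = 2*T
(49703 + 49594)*(-9655 + N(211)) = (49703 + 49594)*(-9655 + 2*211) = 99297*(-9655 + 422) = 99297*(-9233) = -916809201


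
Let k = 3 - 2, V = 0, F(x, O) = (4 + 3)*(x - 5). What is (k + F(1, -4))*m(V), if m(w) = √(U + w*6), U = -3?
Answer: -27*I*√3 ≈ -46.765*I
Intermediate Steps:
F(x, O) = -35 + 7*x (F(x, O) = 7*(-5 + x) = -35 + 7*x)
k = 1
m(w) = √(-3 + 6*w) (m(w) = √(-3 + w*6) = √(-3 + 6*w))
(k + F(1, -4))*m(V) = (1 + (-35 + 7*1))*√(-3 + 6*0) = (1 + (-35 + 7))*√(-3 + 0) = (1 - 28)*√(-3) = -27*I*√3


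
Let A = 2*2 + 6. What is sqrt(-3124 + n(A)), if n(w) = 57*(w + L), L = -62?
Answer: 2*I*sqrt(1522) ≈ 78.026*I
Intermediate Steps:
A = 10 (A = 4 + 6 = 10)
n(w) = -3534 + 57*w (n(w) = 57*(w - 62) = 57*(-62 + w) = -3534 + 57*w)
sqrt(-3124 + n(A)) = sqrt(-3124 + (-3534 + 57*10)) = sqrt(-3124 + (-3534 + 570)) = sqrt(-3124 - 2964) = sqrt(-6088) = 2*I*sqrt(1522)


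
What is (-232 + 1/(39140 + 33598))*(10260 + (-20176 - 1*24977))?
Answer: 65425208555/8082 ≈ 8.0952e+6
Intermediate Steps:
(-232 + 1/(39140 + 33598))*(10260 + (-20176 - 1*24977)) = (-232 + 1/72738)*(10260 + (-20176 - 24977)) = (-232 + 1/72738)*(10260 - 45153) = -16875215/72738*(-34893) = 65425208555/8082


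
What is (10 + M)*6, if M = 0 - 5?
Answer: 30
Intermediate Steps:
M = -5
(10 + M)*6 = (10 - 5)*6 = 5*6 = 30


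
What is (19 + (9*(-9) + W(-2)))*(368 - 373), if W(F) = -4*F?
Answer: 270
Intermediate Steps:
(19 + (9*(-9) + W(-2)))*(368 - 373) = (19 + (9*(-9) - 4*(-2)))*(368 - 373) = (19 + (-81 + 8))*(-5) = (19 - 73)*(-5) = -54*(-5) = 270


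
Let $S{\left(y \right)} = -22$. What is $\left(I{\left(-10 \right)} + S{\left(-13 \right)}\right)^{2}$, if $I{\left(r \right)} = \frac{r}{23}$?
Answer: $\frac{266256}{529} \approx 503.32$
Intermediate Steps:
$I{\left(r \right)} = \frac{r}{23}$ ($I{\left(r \right)} = r \frac{1}{23} = \frac{r}{23}$)
$\left(I{\left(-10 \right)} + S{\left(-13 \right)}\right)^{2} = \left(\frac{1}{23} \left(-10\right) - 22\right)^{2} = \left(- \frac{10}{23} - 22\right)^{2} = \left(- \frac{516}{23}\right)^{2} = \frac{266256}{529}$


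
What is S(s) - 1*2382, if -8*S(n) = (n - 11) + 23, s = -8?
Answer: -4765/2 ≈ -2382.5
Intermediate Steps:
S(n) = -3/2 - n/8 (S(n) = -((n - 11) + 23)/8 = -((-11 + n) + 23)/8 = -(12 + n)/8 = -3/2 - n/8)
S(s) - 1*2382 = (-3/2 - ⅛*(-8)) - 1*2382 = (-3/2 + 1) - 2382 = -½ - 2382 = -4765/2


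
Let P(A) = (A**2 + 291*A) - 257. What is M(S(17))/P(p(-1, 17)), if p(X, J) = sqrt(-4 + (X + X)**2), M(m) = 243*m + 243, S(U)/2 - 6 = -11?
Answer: 2187/257 ≈ 8.5097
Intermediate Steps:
S(U) = -10 (S(U) = 12 + 2*(-11) = 12 - 22 = -10)
M(m) = 243 + 243*m
p(X, J) = sqrt(-4 + 4*X**2) (p(X, J) = sqrt(-4 + (2*X)**2) = sqrt(-4 + 4*X**2))
P(A) = -257 + A**2 + 291*A
M(S(17))/P(p(-1, 17)) = (243 + 243*(-10))/(-257 + (2*sqrt(-1 + (-1)**2))**2 + 291*(2*sqrt(-1 + (-1)**2))) = (243 - 2430)/(-257 + (2*sqrt(-1 + 1))**2 + 291*(2*sqrt(-1 + 1))) = -2187/(-257 + (2*sqrt(0))**2 + 291*(2*sqrt(0))) = -2187/(-257 + (2*0)**2 + 291*(2*0)) = -2187/(-257 + 0**2 + 291*0) = -2187/(-257 + 0 + 0) = -2187/(-257) = -2187*(-1/257) = 2187/257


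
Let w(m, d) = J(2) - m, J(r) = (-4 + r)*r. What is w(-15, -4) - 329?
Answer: -318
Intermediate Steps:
J(r) = r*(-4 + r)
w(m, d) = -4 - m (w(m, d) = 2*(-4 + 2) - m = 2*(-2) - m = -4 - m)
w(-15, -4) - 329 = (-4 - 1*(-15)) - 329 = (-4 + 15) - 329 = 11 - 329 = -318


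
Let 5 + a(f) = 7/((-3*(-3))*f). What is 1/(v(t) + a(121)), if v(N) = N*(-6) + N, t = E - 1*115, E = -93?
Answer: 1089/1127122 ≈ 0.00096618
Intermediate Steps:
a(f) = -5 + 7/(9*f) (a(f) = -5 + 7/((-3*(-3))*f) = -5 + 7/(9*f))
t = -208 (t = -93 - 1*115 = -93 - 115 = -208)
v(N) = -5*N (v(N) = -6*N + N = -5*N)
1/(v(t) + a(121)) = 1/(-5*(-208) + (-5 + (7/9)/121)) = 1/(1040 + (-5 + (7/9)*(1/121))) = 1/(1040 + (-5 + 7/1089)) = 1/(1040 - 5438/1089) = 1/(1127122/1089) = 1089/1127122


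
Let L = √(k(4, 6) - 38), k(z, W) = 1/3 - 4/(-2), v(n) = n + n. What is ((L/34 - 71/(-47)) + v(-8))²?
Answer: 1608086785/7660812 - 227*I*√321/799 ≈ 209.91 - 5.0902*I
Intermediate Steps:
v(n) = 2*n
k(z, W) = 7/3 (k(z, W) = 1*(⅓) - 4*(-½) = ⅓ + 2 = 7/3)
L = I*√321/3 (L = √(7/3 - 38) = √(-107/3) = I*√321/3 ≈ 5.9722*I)
((L/34 - 71/(-47)) + v(-8))² = (((I*√321/3)/34 - 71/(-47)) + 2*(-8))² = (((I*√321/3)*(1/34) - 71*(-1/47)) - 16)² = ((I*√321/102 + 71/47) - 16)² = ((71/47 + I*√321/102) - 16)² = (-681/47 + I*√321/102)²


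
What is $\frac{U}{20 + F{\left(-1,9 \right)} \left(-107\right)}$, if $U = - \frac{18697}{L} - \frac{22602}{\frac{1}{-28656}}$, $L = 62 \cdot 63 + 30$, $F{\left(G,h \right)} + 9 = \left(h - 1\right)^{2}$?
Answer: $- \frac{509855984587}{4616928} \approx -1.1043 \cdot 10^{5}$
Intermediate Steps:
$F{\left(G,h \right)} = -9 + \left(-1 + h\right)^{2}$ ($F{\left(G,h \right)} = -9 + \left(h - 1\right)^{2} = -9 + \left(-1 + h\right)^{2}$)
$L = 3936$ ($L = 3906 + 30 = 3936$)
$U = \frac{2549279922935}{3936}$ ($U = - \frac{18697}{3936} - \frac{22602}{\frac{1}{-28656}} = \left(-18697\right) \frac{1}{3936} - \frac{22602}{- \frac{1}{28656}} = - \frac{18697}{3936} - -647682912 = - \frac{18697}{3936} + 647682912 = \frac{2549279922935}{3936} \approx 6.4768 \cdot 10^{8}$)
$\frac{U}{20 + F{\left(-1,9 \right)} \left(-107\right)} = \frac{2549279922935}{3936 \left(20 + \left(-9 + \left(-1 + 9\right)^{2}\right) \left(-107\right)\right)} = \frac{2549279922935}{3936 \left(20 + \left(-9 + 8^{2}\right) \left(-107\right)\right)} = \frac{2549279922935}{3936 \left(20 + \left(-9 + 64\right) \left(-107\right)\right)} = \frac{2549279922935}{3936 \left(20 + 55 \left(-107\right)\right)} = \frac{2549279922935}{3936 \left(20 - 5885\right)} = \frac{2549279922935}{3936 \left(-5865\right)} = \frac{2549279922935}{3936} \left(- \frac{1}{5865}\right) = - \frac{509855984587}{4616928}$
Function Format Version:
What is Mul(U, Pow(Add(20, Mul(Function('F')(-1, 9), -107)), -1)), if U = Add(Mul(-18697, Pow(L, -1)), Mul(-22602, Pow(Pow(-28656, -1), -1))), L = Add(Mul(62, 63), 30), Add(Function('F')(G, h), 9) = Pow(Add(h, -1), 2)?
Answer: Rational(-509855984587, 4616928) ≈ -1.1043e+5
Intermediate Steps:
Function('F')(G, h) = Add(-9, Pow(Add(-1, h), 2)) (Function('F')(G, h) = Add(-9, Pow(Add(h, -1), 2)) = Add(-9, Pow(Add(-1, h), 2)))
L = 3936 (L = Add(3906, 30) = 3936)
U = Rational(2549279922935, 3936) (U = Add(Mul(-18697, Pow(3936, -1)), Mul(-22602, Pow(Pow(-28656, -1), -1))) = Add(Mul(-18697, Rational(1, 3936)), Mul(-22602, Pow(Rational(-1, 28656), -1))) = Add(Rational(-18697, 3936), Mul(-22602, -28656)) = Add(Rational(-18697, 3936), 647682912) = Rational(2549279922935, 3936) ≈ 6.4768e+8)
Mul(U, Pow(Add(20, Mul(Function('F')(-1, 9), -107)), -1)) = Mul(Rational(2549279922935, 3936), Pow(Add(20, Mul(Add(-9, Pow(Add(-1, 9), 2)), -107)), -1)) = Mul(Rational(2549279922935, 3936), Pow(Add(20, Mul(Add(-9, Pow(8, 2)), -107)), -1)) = Mul(Rational(2549279922935, 3936), Pow(Add(20, Mul(Add(-9, 64), -107)), -1)) = Mul(Rational(2549279922935, 3936), Pow(Add(20, Mul(55, -107)), -1)) = Mul(Rational(2549279922935, 3936), Pow(Add(20, -5885), -1)) = Mul(Rational(2549279922935, 3936), Pow(-5865, -1)) = Mul(Rational(2549279922935, 3936), Rational(-1, 5865)) = Rational(-509855984587, 4616928)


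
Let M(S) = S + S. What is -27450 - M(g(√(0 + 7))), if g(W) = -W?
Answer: -27450 + 2*√7 ≈ -27445.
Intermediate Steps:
M(S) = 2*S
-27450 - M(g(√(0 + 7))) = -27450 - 2*(-√(0 + 7)) = -27450 - 2*(-√7) = -27450 - (-2)*√7 = -27450 + 2*√7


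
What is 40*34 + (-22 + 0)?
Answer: 1338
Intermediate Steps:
40*34 + (-22 + 0) = 1360 - 22 = 1338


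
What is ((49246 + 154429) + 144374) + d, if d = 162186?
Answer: 510235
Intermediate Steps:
((49246 + 154429) + 144374) + d = ((49246 + 154429) + 144374) + 162186 = (203675 + 144374) + 162186 = 348049 + 162186 = 510235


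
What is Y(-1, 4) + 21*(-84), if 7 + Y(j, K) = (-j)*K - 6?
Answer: -1773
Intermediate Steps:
Y(j, K) = -13 - K*j (Y(j, K) = -7 + ((-j)*K - 6) = -7 + (-K*j - 6) = -7 + (-6 - K*j) = -13 - K*j)
Y(-1, 4) + 21*(-84) = (-13 - 1*4*(-1)) + 21*(-84) = (-13 + 4) - 1764 = -9 - 1764 = -1773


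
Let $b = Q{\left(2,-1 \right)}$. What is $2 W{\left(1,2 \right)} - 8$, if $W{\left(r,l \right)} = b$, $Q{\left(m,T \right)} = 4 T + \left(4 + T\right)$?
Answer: $-10$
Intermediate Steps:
$Q{\left(m,T \right)} = 4 + 5 T$
$b = -1$ ($b = 4 + 5 \left(-1\right) = 4 - 5 = -1$)
$W{\left(r,l \right)} = -1$
$2 W{\left(1,2 \right)} - 8 = 2 \left(-1\right) - 8 = -2 - 8 = -10$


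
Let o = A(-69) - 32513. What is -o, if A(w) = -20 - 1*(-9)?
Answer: 32524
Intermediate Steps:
A(w) = -11 (A(w) = -20 + 9 = -11)
o = -32524 (o = -11 - 32513 = -32524)
-o = -1*(-32524) = 32524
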